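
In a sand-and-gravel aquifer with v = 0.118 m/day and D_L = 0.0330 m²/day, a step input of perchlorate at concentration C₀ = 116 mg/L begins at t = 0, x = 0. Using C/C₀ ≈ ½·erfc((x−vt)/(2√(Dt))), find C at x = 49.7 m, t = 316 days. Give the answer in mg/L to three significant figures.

For a continuous step input, C/C₀ ≈ ½·erfc((x−vt)/(2√(Dt))).
vt = 0.118 × 316 = 37.288 m and 2√(Dt) = 2√(0.0330 × 316) = 6.458 m.
Argument (x−vt)/(2√(Dt)) = (49.7 − 37.288)/6.458 = 1.922; ½·erfc(1.922) = 0.003283.
C = 116 × 0.003283 = 0.381 mg/L.

0.381 mg/L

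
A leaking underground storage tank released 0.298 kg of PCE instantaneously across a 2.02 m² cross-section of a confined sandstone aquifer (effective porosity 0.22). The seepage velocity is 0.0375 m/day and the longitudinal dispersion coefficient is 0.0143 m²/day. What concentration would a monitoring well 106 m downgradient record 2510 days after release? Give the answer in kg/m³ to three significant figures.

For an instantaneous plane source, C(x,t) = M/(n_e·A·√(4πDt)) · exp(−(x−vt)²/(4Dt)), with n_e·A the pore (flow) area.
Plume center vt = 0.0375 × 2510 = 94.125 m, so the well at 106 m is 11.875 m downgradient of the peak.
√(4πDt) = 21.24 m, giving peak height M/(n_e·A·√(4πDt)) = 0.298/(0.22 × 2.02 × 21.24) = 0.03157 kg/m³.
(x−vt)²/(4Dt) = (11.875)²/(4 × 0.0143 × 2510) = 0.9822; exp(−0.9822) = 0.3745.
C = 0.03157 × 0.3745 = 0.0118 kg/m³.

0.0118 kg/m³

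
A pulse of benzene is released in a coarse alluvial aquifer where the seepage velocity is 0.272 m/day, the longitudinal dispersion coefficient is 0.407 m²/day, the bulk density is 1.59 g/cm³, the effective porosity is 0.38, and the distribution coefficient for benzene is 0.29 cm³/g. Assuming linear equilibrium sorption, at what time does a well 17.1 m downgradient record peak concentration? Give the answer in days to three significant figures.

128 days

Retardation factor R = 1 + ρ_b·K_d/n = 1 + 1.59 × 0.29/0.38 = 2.213.
Sorption retards both mechanisms: v_R = v/R = 0.1229 m/day, D_R = D/R = 0.1839 m²/day.
Peak time from v_R²t² + 2D_R t − x² = 0: t = (√(D_R² + v_R²x²) − D_R)/v_R².
√(D_R² + v_R²x²) = √(0.1839² + 0.1229² × 17.1²) = 2.110; v_R² = 0.01510.
t = (2.110 − 0.1839)/0.01510 = 128 days.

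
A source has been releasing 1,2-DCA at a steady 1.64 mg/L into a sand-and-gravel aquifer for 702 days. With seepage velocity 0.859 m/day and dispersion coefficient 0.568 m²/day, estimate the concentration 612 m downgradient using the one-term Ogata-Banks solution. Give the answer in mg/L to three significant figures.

0.615 mg/L

For a continuous step input, C/C₀ ≈ ½·erfc((x−vt)/(2√(Dt))).
vt = 0.859 × 702 = 603.018 m and 2√(Dt) = 2√(0.568 × 702) = 39.94 m.
Argument (x−vt)/(2√(Dt)) = (612 − 603.018)/39.94 = 0.2249; ½·erfc(0.2249) = 0.3752.
C = 1.64 × 0.3752 = 0.615 mg/L.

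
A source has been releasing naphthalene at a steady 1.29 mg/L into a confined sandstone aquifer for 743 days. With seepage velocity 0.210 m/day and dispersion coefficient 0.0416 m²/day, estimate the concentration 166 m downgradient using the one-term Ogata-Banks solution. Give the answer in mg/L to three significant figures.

For a continuous step input, C/C₀ ≈ ½·erfc((x−vt)/(2√(Dt))).
vt = 0.210 × 743 = 156.03 m and 2√(Dt) = 2√(0.0416 × 743) = 11.12 m.
Argument (x−vt)/(2√(Dt)) = (166 − 156.03)/11.12 = 0.8966; ½·erfc(0.8966) = 0.1024.
C = 1.29 × 0.1024 = 0.132 mg/L.

0.132 mg/L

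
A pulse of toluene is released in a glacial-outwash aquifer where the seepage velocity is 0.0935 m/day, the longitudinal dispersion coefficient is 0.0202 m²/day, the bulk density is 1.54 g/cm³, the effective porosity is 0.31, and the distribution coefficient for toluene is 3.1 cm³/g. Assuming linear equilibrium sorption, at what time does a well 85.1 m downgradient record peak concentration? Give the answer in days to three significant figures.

Retardation factor R = 1 + ρ_b·K_d/n = 1 + 1.54 × 3.1/0.31 = 16.40.
Sorption retards both mechanisms: v_R = v/R = 0.005701 m/day, D_R = D/R = 0.001232 m²/day.
Peak time from v_R²t² + 2D_R t − x² = 0: t = (√(D_R² + v_R²x²) − D_R)/v_R².
√(D_R² + v_R²x²) = √(0.001232² + 0.005701² × 85.1²) = 0.4852; v_R² = 3.250e-05.
t = (0.4852 − 0.001232)/3.250e-05 = 14900 days.

14900 days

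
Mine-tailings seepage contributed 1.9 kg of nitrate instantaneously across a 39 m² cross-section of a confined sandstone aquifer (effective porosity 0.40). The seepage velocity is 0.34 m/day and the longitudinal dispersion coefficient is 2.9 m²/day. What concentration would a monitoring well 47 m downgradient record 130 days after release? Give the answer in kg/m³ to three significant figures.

0.00176 kg/m³

For an instantaneous plane source, C(x,t) = M/(n_e·A·√(4πDt)) · exp(−(x−vt)²/(4Dt)), with n_e·A the pore (flow) area.
Plume center vt = 0.34 × 130 = 44.2 m, so the well at 47 m is 2.8 m downgradient of the peak.
√(4πDt) = 68.83 m, giving peak height M/(n_e·A·√(4πDt)) = 1.9/(0.40 × 39 × 68.83) = 0.001770 kg/m³.
(x−vt)²/(4Dt) = (2.8)²/(4 × 2.9 × 130) = 0.005199; exp(−0.005199) = 0.9948.
C = 0.001770 × 0.9948 = 0.00176 kg/m³.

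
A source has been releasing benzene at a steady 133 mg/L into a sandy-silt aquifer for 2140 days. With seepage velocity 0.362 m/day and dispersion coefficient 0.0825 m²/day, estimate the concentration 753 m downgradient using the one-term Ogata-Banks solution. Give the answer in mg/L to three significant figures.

For a continuous step input, C/C₀ ≈ ½·erfc((x−vt)/(2√(Dt))).
vt = 0.362 × 2140 = 774.68 m and 2√(Dt) = 2√(0.0825 × 2140) = 26.57 m.
Argument (x−vt)/(2√(Dt)) = (753 − 774.68)/26.57 = -0.8160; ½·erfc(-0.8160) = 0.8757.
C = 133 × 0.8757 = 116 mg/L.

116 mg/L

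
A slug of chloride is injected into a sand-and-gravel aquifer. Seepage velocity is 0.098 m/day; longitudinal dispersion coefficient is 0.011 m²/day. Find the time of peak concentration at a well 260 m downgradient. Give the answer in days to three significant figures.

2650 days

For the 1D instantaneous-source solution, setting ∂C/∂t = 0 at fixed x gives v²t² + 2Dt − x² = 0, so t = (√(D² + v²x²) − D)/v².
√(D² + v²x²) = √(0.011² + 0.098² × 260²) = 25.48; v² = 0.009604.
t = (25.48 − 0.011)/0.009604 = 2650 days (vs. the pure-advection estimate x/v = 2650 d).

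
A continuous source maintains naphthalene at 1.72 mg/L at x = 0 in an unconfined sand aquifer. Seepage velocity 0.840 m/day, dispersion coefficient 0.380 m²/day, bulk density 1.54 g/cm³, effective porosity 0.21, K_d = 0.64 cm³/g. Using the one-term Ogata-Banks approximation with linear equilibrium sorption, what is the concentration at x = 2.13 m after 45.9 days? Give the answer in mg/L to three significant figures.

Retardation factor R = 1 + ρ_b·K_d/n = 1 + 1.54 × 0.64/0.21 = 5.693.
Sorption retards both mechanisms: v_R = v/R = 0.1475 m/day, D_R = D/R = 0.06675 m²/day.
v_R·t = 0.1475 × 45.9 = 6.77025 m; 2√(D_R t) = 3.501 m; argument = (2.13 − 6.77025)/3.501 = -1.325.
C = C₀ × ½·erfc(-1.325) = 1.72 × 0.9695 = 1.67 mg/L.

1.67 mg/L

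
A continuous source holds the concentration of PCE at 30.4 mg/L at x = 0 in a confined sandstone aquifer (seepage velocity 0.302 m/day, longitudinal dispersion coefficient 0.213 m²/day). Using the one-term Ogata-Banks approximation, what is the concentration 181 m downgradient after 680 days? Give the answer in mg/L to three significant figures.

For a continuous step input, C/C₀ ≈ ½·erfc((x−vt)/(2√(Dt))).
vt = 0.302 × 680 = 205.36 m and 2√(Dt) = 2√(0.213 × 680) = 24.07 m.
Argument (x−vt)/(2√(Dt)) = (181 − 205.36)/24.07 = -1.012; ½·erfc(-1.012) = 0.9238.
C = 30.4 × 0.9238 = 28.1 mg/L.

28.1 mg/L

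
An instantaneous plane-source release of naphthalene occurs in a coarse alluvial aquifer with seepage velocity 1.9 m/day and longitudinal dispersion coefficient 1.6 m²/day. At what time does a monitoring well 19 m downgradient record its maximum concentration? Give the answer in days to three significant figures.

9.57 days

For the 1D instantaneous-source solution, setting ∂C/∂t = 0 at fixed x gives v²t² + 2Dt − x² = 0, so t = (√(D² + v²x²) − D)/v².
√(D² + v²x²) = √(1.6² + 1.9² × 19²) = 36.14; v² = 3.61.
t = (36.14 − 1.6)/3.61 = 9.57 days (vs. the pure-advection estimate x/v = 10.0 d).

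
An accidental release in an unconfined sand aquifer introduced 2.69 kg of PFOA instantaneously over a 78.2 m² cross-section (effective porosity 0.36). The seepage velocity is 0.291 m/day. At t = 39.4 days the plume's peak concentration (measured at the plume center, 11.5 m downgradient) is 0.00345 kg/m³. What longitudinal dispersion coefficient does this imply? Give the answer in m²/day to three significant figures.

At the plume center C_max = M/(n_e·A·√(4πDt)), so D = M²/(4πt·(n_e·A·C_max)²).
n_e·A·C_max = 0.36 × 78.2 × 0.00345 = 0.09712 kg/m.
D = 2.69²/(4π × 39.4 × 0.09712²) = 1.55 m²/day.

1.55 m²/day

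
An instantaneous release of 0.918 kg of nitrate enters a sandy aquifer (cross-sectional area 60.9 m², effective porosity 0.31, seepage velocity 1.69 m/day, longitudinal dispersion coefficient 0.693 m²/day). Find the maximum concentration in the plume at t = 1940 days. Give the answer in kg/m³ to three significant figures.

0.000374 kg/m³

The peak of an instantaneous 1D plume sits at x = vt; there the Gaussian factor is 1 and C_max = M/(n_e·A·√(4πDt)), where n_e·A is the pore area the mass is dissolved in.
√(4πDt) = √(4π × 0.693 × 1940) = 130.0 m, so C_max = 0.918/(0.31 × 60.9 × 130.0) = 0.000374 kg/m³.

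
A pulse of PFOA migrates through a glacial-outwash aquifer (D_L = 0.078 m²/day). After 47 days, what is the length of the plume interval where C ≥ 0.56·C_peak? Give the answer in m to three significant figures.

The plume is Gaussian with σ = √(2Dt) = √(2 × 0.078 × 47) = 2.708 m.
C/C_peak = exp(−Δx²/(2σ²)) = 0.56 ⇒ Δx = σ·√(−2 ln 0.56) = 2.708 × 1.077 = 2.917 m.
Width = 2Δx = 5.83 m.

5.83 m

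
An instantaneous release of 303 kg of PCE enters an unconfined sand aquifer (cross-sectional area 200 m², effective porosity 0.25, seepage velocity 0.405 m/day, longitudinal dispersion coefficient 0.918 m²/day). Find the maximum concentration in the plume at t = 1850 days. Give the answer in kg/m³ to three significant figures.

The peak of an instantaneous 1D plume sits at x = vt; there the Gaussian factor is 1 and C_max = M/(n_e·A·√(4πDt)), where n_e·A is the pore area the mass is dissolved in.
√(4πDt) = √(4π × 0.918 × 1850) = 146.1 m, so C_max = 303/(0.25 × 200 × 146.1) = 0.0415 kg/m³.

0.0415 kg/m³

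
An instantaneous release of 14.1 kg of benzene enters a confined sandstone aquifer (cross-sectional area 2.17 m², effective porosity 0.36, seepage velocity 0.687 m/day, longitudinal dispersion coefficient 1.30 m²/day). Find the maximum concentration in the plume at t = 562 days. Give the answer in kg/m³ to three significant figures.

0.188 kg/m³

The peak of an instantaneous 1D plume sits at x = vt; there the Gaussian factor is 1 and C_max = M/(n_e·A·√(4πDt)), where n_e·A is the pore area the mass is dissolved in.
√(4πDt) = √(4π × 1.30 × 562) = 95.82 m, so C_max = 14.1/(0.36 × 2.17 × 95.82) = 0.188 kg/m³.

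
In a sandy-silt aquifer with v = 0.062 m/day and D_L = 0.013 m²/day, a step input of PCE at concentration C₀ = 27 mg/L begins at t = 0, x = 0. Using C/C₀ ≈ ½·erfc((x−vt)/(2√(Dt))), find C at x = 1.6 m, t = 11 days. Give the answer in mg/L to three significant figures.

1.16 mg/L

For a continuous step input, C/C₀ ≈ ½·erfc((x−vt)/(2√(Dt))).
vt = 0.062 × 11 = 0.682 m and 2√(Dt) = 2√(0.013 × 11) = 0.7563 m.
Argument (x−vt)/(2√(Dt)) = (1.6 − 0.682)/0.7563 = 1.214; ½·erfc(1.214) = 0.04300.
C = 27 × 0.04300 = 1.16 mg/L.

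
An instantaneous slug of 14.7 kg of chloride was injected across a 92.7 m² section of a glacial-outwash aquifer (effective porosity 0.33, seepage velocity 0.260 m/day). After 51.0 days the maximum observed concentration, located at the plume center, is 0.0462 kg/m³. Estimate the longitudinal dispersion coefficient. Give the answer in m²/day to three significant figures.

0.169 m²/day

At the plume center C_max = M/(n_e·A·√(4πDt)), so D = M²/(4πt·(n_e·A·C_max)²).
n_e·A·C_max = 0.33 × 92.7 × 0.0462 = 1.413 kg/m.
D = 14.7²/(4π × 51.0 × 1.413²) = 0.169 m²/day.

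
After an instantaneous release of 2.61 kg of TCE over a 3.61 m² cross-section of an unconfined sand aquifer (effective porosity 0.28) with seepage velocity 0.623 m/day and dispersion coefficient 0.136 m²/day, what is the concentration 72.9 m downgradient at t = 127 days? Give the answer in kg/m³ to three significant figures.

0.100 kg/m³

For an instantaneous plane source, C(x,t) = M/(n_e·A·√(4πDt)) · exp(−(x−vt)²/(4Dt)), with n_e·A the pore (flow) area.
Plume center vt = 0.623 × 127 = 79.121 m, so the well at 72.9 m is 6.221 m upgradient of the peak.
√(4πDt) = 14.73 m, giving peak height M/(n_e·A·√(4πDt)) = 2.61/(0.28 × 3.61 × 14.73) = 0.1753 kg/m³.
(x−vt)²/(4Dt) = (-6.221)²/(4 × 0.136 × 127) = 0.5602; exp(−0.5602) = 0.5711.
C = 0.1753 × 0.5711 = 0.100 kg/m³.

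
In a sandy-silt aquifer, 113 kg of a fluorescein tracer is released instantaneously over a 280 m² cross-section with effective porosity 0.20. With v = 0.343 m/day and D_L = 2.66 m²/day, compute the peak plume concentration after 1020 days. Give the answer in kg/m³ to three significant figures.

0.0109 kg/m³

The peak of an instantaneous 1D plume sits at x = vt; there the Gaussian factor is 1 and C_max = M/(n_e·A·√(4πDt)), where n_e·A is the pore area the mass is dissolved in.
√(4πDt) = √(4π × 2.66 × 1020) = 184.6 m, so C_max = 113/(0.20 × 280 × 184.6) = 0.0109 kg/m³.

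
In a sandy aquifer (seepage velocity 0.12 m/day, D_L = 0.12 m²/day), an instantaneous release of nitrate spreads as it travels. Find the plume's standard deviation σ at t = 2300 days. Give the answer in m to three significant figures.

23.5 m

Dispersive spreading gives a Gaussian with σ² = 2Dt; advection only shifts the center.
σ = √(2 × 0.12 × 2300) = 23.5 m.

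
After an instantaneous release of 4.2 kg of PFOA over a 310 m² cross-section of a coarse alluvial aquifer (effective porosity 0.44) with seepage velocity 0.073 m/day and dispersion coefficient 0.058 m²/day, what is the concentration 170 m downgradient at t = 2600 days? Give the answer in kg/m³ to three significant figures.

0.000369 kg/m³

For an instantaneous plane source, C(x,t) = M/(n_e·A·√(4πDt)) · exp(−(x−vt)²/(4Dt)), with n_e·A the pore (flow) area.
Plume center vt = 0.073 × 2600 = 189.8 m, so the well at 170 m is 19.8 m upgradient of the peak.
√(4πDt) = 43.53 m, giving peak height M/(n_e·A·√(4πDt)) = 4.2/(0.44 × 310 × 43.53) = 0.0007074 kg/m³.
(x−vt)²/(4Dt) = (-19.8)²/(4 × 0.058 × 2600) = 0.6499; exp(−0.6499) = 0.5221.
C = 0.0007074 × 0.5221 = 0.000369 kg/m³.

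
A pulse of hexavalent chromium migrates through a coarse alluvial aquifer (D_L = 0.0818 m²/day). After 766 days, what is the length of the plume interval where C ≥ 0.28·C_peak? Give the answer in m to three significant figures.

35.7 m

The plume is Gaussian with σ = √(2Dt) = √(2 × 0.0818 × 766) = 11.19 m.
C/C_peak = exp(−Δx²/(2σ²)) = 0.28 ⇒ Δx = σ·√(−2 ln 0.28) = 11.19 × 1.596 = 17.86 m.
Width = 2Δx = 35.7 m.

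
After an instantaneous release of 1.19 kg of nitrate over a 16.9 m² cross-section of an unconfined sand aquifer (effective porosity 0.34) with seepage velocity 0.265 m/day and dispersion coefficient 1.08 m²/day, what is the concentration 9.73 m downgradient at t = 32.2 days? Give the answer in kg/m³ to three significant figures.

0.00981 kg/m³

For an instantaneous plane source, C(x,t) = M/(n_e·A·√(4πDt)) · exp(−(x−vt)²/(4Dt)), with n_e·A the pore (flow) area.
Plume center vt = 0.265 × 32.2 = 8.533 m, so the well at 9.73 m is 1.197 m downgradient of the peak.
√(4πDt) = 20.90 m, giving peak height M/(n_e·A·√(4πDt)) = 1.19/(0.34 × 16.9 × 20.90) = 0.009909 kg/m³.
(x−vt)²/(4Dt) = (1.197)²/(4 × 1.08 × 32.2) = 0.01030; exp(−0.01030) = 0.9898.
C = 0.009909 × 0.9898 = 0.00981 kg/m³.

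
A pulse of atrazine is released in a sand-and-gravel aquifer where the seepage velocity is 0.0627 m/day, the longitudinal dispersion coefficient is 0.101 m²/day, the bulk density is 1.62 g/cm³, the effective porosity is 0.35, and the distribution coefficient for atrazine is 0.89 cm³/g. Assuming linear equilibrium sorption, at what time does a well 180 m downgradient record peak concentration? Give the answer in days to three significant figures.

Retardation factor R = 1 + ρ_b·K_d/n = 1 + 1.62 × 0.89/0.35 = 5.119.
Sorption retards both mechanisms: v_R = v/R = 0.01225 m/day, D_R = D/R = 0.01973 m²/day.
Peak time from v_R²t² + 2D_R t − x² = 0: t = (√(D_R² + v_R²x²) − D_R)/v_R².
√(D_R² + v_R²x²) = √(0.01973² + 0.01225² × 180²) = 2.205; v_R² = 0.0001501.
t = (2.205 − 0.01973)/0.0001501 = 14600 days.

14600 days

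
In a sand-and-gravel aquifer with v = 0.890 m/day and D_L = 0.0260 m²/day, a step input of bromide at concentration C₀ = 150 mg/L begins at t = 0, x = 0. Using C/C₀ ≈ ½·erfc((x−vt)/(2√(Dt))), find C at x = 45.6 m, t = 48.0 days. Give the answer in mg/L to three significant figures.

For a continuous step input, C/C₀ ≈ ½·erfc((x−vt)/(2√(Dt))).
vt = 0.890 × 48.0 = 42.72 m and 2√(Dt) = 2√(0.0260 × 48.0) = 2.234 m.
Argument (x−vt)/(2√(Dt)) = (45.6 − 42.72)/2.234 = 1.289; ½·erfc(1.289) = 0.03416.
C = 150 × 0.03416 = 5.12 mg/L.

5.12 mg/L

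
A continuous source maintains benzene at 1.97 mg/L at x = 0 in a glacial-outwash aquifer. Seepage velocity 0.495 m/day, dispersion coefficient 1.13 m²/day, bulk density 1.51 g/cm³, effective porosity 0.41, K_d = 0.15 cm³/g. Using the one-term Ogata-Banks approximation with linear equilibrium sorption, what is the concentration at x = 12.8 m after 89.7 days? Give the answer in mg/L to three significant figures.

1.81 mg/L

Retardation factor R = 1 + ρ_b·K_d/n = 1 + 1.51 × 0.15/0.41 = 1.552.
Sorption retards both mechanisms: v_R = v/R = 0.3189 m/day, D_R = D/R = 0.7281 m²/day.
v_R·t = 0.3189 × 89.7 = 28.60533 m; 2√(D_R t) = 16.16 m; argument = (12.8 − 28.60533)/16.16 = -0.9781.
C = C₀ × ½·erfc(-0.9781) = 1.97 × 0.9167 = 1.81 mg/L.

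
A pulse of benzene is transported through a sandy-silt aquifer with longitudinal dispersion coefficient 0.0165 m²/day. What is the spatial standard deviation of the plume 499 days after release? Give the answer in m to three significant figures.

4.06 m

Dispersive spreading gives a Gaussian with σ² = 2Dt; advection only shifts the center.
σ = √(2 × 0.0165 × 499) = 4.06 m.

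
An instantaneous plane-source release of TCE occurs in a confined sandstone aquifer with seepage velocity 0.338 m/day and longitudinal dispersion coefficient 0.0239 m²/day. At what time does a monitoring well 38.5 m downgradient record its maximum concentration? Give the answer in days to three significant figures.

114 days

For the 1D instantaneous-source solution, setting ∂C/∂t = 0 at fixed x gives v²t² + 2Dt − x² = 0, so t = (√(D² + v²x²) − D)/v².
√(D² + v²x²) = √(0.0239² + 0.338² × 38.5²) = 13.01; v² = 0.114244.
t = (13.01 − 0.0239)/0.114244 = 114 days (vs. the pure-advection estimate x/v = 114 d).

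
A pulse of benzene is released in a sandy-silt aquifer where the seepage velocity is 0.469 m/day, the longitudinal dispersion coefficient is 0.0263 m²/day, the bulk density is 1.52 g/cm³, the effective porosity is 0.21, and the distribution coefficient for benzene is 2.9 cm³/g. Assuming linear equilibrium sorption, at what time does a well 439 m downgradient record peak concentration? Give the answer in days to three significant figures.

Retardation factor R = 1 + ρ_b·K_d/n = 1 + 1.52 × 2.9/0.21 = 21.99.
Sorption retards both mechanisms: v_R = v/R = 0.02133 m/day, D_R = D/R = 0.001196 m²/day.
Peak time from v_R²t² + 2D_R t − x² = 0: t = (√(D_R² + v_R²x²) − D_R)/v_R².
√(D_R² + v_R²x²) = √(0.001196² + 0.02133² × 439²) = 9.364; v_R² = 0.0004550.
t = (9.364 − 0.001196)/0.0004550 = 20600 days.

20600 days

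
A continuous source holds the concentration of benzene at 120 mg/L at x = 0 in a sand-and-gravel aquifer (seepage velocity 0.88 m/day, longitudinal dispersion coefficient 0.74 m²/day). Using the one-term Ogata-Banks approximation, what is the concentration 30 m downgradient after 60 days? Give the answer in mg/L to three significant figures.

For a continuous step input, C/C₀ ≈ ½·erfc((x−vt)/(2√(Dt))).
vt = 0.88 × 60 = 52.8 m and 2√(Dt) = 2√(0.74 × 60) = 13.33 m.
Argument (x−vt)/(2√(Dt)) = (30 − 52.8)/13.33 = -1.710; ½·erfc(-1.710) = 0.9922.
C = 120 × 0.9922 = 119 mg/L.

119 mg/L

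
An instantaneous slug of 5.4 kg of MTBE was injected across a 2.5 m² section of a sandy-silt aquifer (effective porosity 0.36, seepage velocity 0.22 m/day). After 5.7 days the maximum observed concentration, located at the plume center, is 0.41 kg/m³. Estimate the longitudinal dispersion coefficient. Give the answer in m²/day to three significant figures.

At the plume center C_max = M/(n_e·A·√(4πDt)), so D = M²/(4πt·(n_e·A·C_max)²).
n_e·A·C_max = 0.36 × 2.5 × 0.41 = 0.3690 kg/m.
D = 5.4²/(4π × 5.7 × 0.3690²) = 2.99 m²/day.

2.99 m²/day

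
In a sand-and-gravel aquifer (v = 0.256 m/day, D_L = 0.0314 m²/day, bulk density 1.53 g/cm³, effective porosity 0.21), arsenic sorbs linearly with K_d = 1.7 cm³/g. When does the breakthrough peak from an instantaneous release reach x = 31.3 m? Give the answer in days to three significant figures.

1630 days

Retardation factor R = 1 + ρ_b·K_d/n = 1 + 1.53 × 1.7/0.21 = 13.39.
Sorption retards both mechanisms: v_R = v/R = 0.01912 m/day, D_R = D/R = 0.002345 m²/day.
Peak time from v_R²t² + 2D_R t − x² = 0: t = (√(D_R² + v_R²x²) − D_R)/v_R².
√(D_R² + v_R²x²) = √(0.002345² + 0.01912² × 31.3²) = 0.5985; v_R² = 0.0003656.
t = (0.5985 − 0.002345)/0.0003656 = 1630 days.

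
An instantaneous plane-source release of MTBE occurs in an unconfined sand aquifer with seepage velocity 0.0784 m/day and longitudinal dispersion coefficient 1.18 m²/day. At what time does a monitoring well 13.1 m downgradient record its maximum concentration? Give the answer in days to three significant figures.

For the 1D instantaneous-source solution, setting ∂C/∂t = 0 at fixed x gives v²t² + 2Dt − x² = 0, so t = (√(D² + v²x²) − D)/v².
√(D² + v²x²) = √(1.18² + 0.0784² × 13.1²) = 1.564; v² = 0.00614656.
t = (1.564 − 1.18)/0.00614656 = 62.5 days (vs. the pure-advection estimate x/v = 167 d).

62.5 days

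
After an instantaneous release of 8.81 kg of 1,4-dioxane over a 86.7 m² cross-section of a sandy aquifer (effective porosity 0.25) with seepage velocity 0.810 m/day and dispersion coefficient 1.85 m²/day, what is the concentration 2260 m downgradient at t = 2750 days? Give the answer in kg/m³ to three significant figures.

0.00153 kg/m³

For an instantaneous plane source, C(x,t) = M/(n_e·A·√(4πDt)) · exp(−(x−vt)²/(4Dt)), with n_e·A the pore (flow) area.
Plume center vt = 0.810 × 2750 = 2227.5 m, so the well at 2260 m is 32.5 m downgradient of the peak.
√(4πDt) = 252.8 m, giving peak height M/(n_e·A·√(4πDt)) = 8.81/(0.25 × 86.7 × 252.8) = 0.001608 kg/m³.
(x−vt)²/(4Dt) = (32.5)²/(4 × 1.85 × 2750) = 0.05190; exp(−0.05190) = 0.9494.
C = 0.001608 × 0.9494 = 0.00153 kg/m³.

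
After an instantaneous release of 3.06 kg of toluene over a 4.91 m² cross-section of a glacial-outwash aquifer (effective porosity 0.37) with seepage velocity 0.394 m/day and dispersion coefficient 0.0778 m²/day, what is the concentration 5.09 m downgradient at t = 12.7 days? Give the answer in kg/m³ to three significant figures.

0.477 kg/m³

For an instantaneous plane source, C(x,t) = M/(n_e·A·√(4πDt)) · exp(−(x−vt)²/(4Dt)), with n_e·A the pore (flow) area.
Plume center vt = 0.394 × 12.7 = 5.0038 m, so the well at 5.09 m is 0.0862 m downgradient of the peak.
√(4πDt) = 3.524 m, giving peak height M/(n_e·A·√(4πDt)) = 3.06/(0.37 × 4.91 × 3.524) = 0.4780 kg/m³.
(x−vt)²/(4Dt) = (0.0862)²/(4 × 0.0778 × 12.7) = 0.001880; exp(−0.001880) = 0.9981.
C = 0.4780 × 0.9981 = 0.477 kg/m³.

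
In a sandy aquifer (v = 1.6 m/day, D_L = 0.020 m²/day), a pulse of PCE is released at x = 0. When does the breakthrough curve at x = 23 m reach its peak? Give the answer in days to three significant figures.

For the 1D instantaneous-source solution, setting ∂C/∂t = 0 at fixed x gives v²t² + 2Dt − x² = 0, so t = (√(D² + v²x²) − D)/v².
√(D² + v²x²) = √(0.020² + 1.6² × 23²) = 36.80; v² = 2.56.
t = (36.80 − 0.020)/2.56 = 14.4 days (vs. the pure-advection estimate x/v = 14.4 d).

14.4 days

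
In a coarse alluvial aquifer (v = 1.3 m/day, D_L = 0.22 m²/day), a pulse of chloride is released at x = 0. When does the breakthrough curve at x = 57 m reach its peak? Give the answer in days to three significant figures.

For the 1D instantaneous-source solution, setting ∂C/∂t = 0 at fixed x gives v²t² + 2Dt − x² = 0, so t = (√(D² + v²x²) − D)/v².
√(D² + v²x²) = √(0.22² + 1.3² × 57²) = 74.10; v² = 1.69.
t = (74.10 − 0.22)/1.69 = 43.7 days (vs. the pure-advection estimate x/v = 43.8 d).

43.7 days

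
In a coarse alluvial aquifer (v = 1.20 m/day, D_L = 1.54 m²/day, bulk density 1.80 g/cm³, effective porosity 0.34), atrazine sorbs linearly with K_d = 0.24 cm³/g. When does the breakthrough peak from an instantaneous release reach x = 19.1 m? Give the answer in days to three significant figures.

Retardation factor R = 1 + ρ_b·K_d/n = 1 + 1.80 × 0.24/0.34 = 2.271.
Sorption retards both mechanisms: v_R = v/R = 0.5284 m/day, D_R = D/R = 0.6781 m²/day.
Peak time from v_R²t² + 2D_R t − x² = 0: t = (√(D_R² + v_R²x²) − D_R)/v_R².
√(D_R² + v_R²x²) = √(0.6781² + 0.5284² × 19.1²) = 10.12; v_R² = 0.2792.
t = (10.12 − 0.6781)/0.2792 = 33.8 days.

33.8 days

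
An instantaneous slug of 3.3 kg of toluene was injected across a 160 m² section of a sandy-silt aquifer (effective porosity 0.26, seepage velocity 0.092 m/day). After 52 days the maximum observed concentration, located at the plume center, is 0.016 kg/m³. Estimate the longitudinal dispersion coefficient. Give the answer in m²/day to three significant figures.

0.0376 m²/day

At the plume center C_max = M/(n_e·A·√(4πDt)), so D = M²/(4πt·(n_e·A·C_max)²).
n_e·A·C_max = 0.26 × 160 × 0.016 = 0.6656 kg/m.
D = 3.3²/(4π × 52 × 0.6656²) = 0.0376 m²/day.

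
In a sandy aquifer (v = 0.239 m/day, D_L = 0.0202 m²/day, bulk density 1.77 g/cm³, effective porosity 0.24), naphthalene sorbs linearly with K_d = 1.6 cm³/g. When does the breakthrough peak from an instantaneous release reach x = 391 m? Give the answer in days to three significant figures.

20900 days

Retardation factor R = 1 + ρ_b·K_d/n = 1 + 1.77 × 1.6/0.24 = 12.80.
Sorption retards both mechanisms: v_R = v/R = 0.01867 m/day, D_R = D/R = 0.001578 m²/day.
Peak time from v_R²t² + 2D_R t − x² = 0: t = (√(D_R² + v_R²x²) − D_R)/v_R².
√(D_R² + v_R²x²) = √(0.001578² + 0.01867² × 391²) = 7.300; v_R² = 0.0003486.
t = (7.300 − 0.001578)/0.0003486 = 20900 days.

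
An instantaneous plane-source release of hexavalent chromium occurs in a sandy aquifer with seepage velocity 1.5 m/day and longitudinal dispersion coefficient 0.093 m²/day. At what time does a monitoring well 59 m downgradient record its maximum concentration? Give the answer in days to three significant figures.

39.3 days

For the 1D instantaneous-source solution, setting ∂C/∂t = 0 at fixed x gives v²t² + 2Dt − x² = 0, so t = (√(D² + v²x²) − D)/v².
√(D² + v²x²) = √(0.093² + 1.5² × 59²) = 88.50; v² = 2.25.
t = (88.50 − 0.093)/2.25 = 39.3 days (vs. the pure-advection estimate x/v = 39.3 d).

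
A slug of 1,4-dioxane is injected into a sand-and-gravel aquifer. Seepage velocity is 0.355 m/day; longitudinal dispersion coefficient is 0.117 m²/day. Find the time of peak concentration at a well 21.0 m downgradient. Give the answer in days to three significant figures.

For the 1D instantaneous-source solution, setting ∂C/∂t = 0 at fixed x gives v²t² + 2Dt − x² = 0, so t = (√(D² + v²x²) − D)/v².
√(D² + v²x²) = √(0.117² + 0.355² × 21.0²) = 7.456; v² = 0.126025.
t = (7.456 − 0.117)/0.126025 = 58.2 days (vs. the pure-advection estimate x/v = 59.2 d).

58.2 days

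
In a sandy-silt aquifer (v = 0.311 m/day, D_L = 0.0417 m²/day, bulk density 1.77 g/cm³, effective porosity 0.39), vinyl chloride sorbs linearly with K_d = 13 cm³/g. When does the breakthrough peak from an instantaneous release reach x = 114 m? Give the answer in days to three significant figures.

Retardation factor R = 1 + ρ_b·K_d/n = 1 + 1.77 × 13/0.39 = 60.00.
Sorption retards both mechanisms: v_R = v/R = 0.005183 m/day, D_R = D/R = 0.0006950 m²/day.
Peak time from v_R²t² + 2D_R t − x² = 0: t = (√(D_R² + v_R²x²) − D_R)/v_R².
√(D_R² + v_R²x²) = √(0.0006950² + 0.005183² × 114²) = 0.5909; v_R² = 2.686e-05.
t = (0.5909 − 0.0006950)/2.686e-05 = 22000 days.

22000 days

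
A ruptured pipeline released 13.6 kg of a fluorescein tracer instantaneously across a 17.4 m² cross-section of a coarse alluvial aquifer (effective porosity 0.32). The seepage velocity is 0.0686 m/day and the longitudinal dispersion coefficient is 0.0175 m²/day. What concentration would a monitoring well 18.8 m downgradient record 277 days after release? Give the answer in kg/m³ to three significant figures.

For an instantaneous plane source, C(x,t) = M/(n_e·A·√(4πDt)) · exp(−(x−vt)²/(4Dt)), with n_e·A the pore (flow) area.
Plume center vt = 0.0686 × 277 = 19.0022 m, so the well at 18.8 m is 0.2022 m upgradient of the peak.
√(4πDt) = 7.805 m, giving peak height M/(n_e·A·√(4πDt)) = 13.6/(0.32 × 17.4 × 7.805) = 0.3129 kg/m³.
(x−vt)²/(4Dt) = (-0.2022)²/(4 × 0.0175 × 277) = 0.002109; exp(−0.002109) = 0.9979.
C = 0.3129 × 0.9979 = 0.312 kg/m³.

0.312 kg/m³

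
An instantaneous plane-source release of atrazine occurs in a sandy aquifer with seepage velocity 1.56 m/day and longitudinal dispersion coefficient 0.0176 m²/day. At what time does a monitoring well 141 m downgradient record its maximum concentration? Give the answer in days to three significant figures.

For the 1D instantaneous-source solution, setting ∂C/∂t = 0 at fixed x gives v²t² + 2Dt − x² = 0, so t = (√(D² + v²x²) − D)/v².
√(D² + v²x²) = √(0.0176² + 1.56² × 141²) = 220.0; v² = 2.4336.
t = (220.0 − 0.0176)/2.4336 = 90.4 days (vs. the pure-advection estimate x/v = 90.4 d).

90.4 days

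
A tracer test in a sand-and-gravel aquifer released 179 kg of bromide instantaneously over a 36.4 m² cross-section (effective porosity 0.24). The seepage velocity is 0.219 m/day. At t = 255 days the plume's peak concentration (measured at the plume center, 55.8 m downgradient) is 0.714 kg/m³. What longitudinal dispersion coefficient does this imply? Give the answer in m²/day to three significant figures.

At the plume center C_max = M/(n_e·A·√(4πDt)), so D = M²/(4πt·(n_e·A·C_max)²).
n_e·A·C_max = 0.24 × 36.4 × 0.714 = 6.238 kg/m.
D = 179²/(4π × 255 × 6.238²) = 0.257 m²/day.

0.257 m²/day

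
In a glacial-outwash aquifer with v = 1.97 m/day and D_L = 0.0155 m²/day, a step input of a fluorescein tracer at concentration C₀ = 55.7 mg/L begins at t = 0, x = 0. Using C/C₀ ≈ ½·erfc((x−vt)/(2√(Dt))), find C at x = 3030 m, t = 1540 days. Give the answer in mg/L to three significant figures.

39.5 mg/L

For a continuous step input, C/C₀ ≈ ½·erfc((x−vt)/(2√(Dt))).
vt = 1.97 × 1540 = 3033.8 m and 2√(Dt) = 2√(0.0155 × 1540) = 9.771 m.
Argument (x−vt)/(2√(Dt)) = (3030 − 3033.8)/9.771 = -0.3889; ½·erfc(-0.3889) = 0.7088.
C = 55.7 × 0.7088 = 39.5 mg/L.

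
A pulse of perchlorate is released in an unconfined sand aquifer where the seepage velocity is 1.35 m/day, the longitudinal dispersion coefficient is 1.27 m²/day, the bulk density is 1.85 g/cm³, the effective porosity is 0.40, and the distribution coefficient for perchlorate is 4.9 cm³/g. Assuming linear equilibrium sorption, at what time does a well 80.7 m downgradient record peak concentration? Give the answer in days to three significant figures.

1400 days

Retardation factor R = 1 + ρ_b·K_d/n = 1 + 1.85 × 4.9/0.40 = 23.66.
Sorption retards both mechanisms: v_R = v/R = 0.05706 m/day, D_R = D/R = 0.05368 m²/day.
Peak time from v_R²t² + 2D_R t − x² = 0: t = (√(D_R² + v_R²x²) − D_R)/v_R².
√(D_R² + v_R²x²) = √(0.05368² + 0.05706² × 80.7²) = 4.605; v_R² = 0.003256.
t = (4.605 − 0.05368)/0.003256 = 1400 days.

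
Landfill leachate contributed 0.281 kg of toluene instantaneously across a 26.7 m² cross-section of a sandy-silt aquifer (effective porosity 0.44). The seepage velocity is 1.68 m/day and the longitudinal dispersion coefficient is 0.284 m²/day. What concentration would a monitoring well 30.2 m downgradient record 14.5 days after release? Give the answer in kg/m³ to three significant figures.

0.000419 kg/m³

For an instantaneous plane source, C(x,t) = M/(n_e·A·√(4πDt)) · exp(−(x−vt)²/(4Dt)), with n_e·A the pore (flow) area.
Plume center vt = 1.68 × 14.5 = 24.36 m, so the well at 30.2 m is 5.84 m downgradient of the peak.
√(4πDt) = 7.194 m, giving peak height M/(n_e·A·√(4πDt)) = 0.281/(0.44 × 26.7 × 7.194) = 0.003325 kg/m³.
(x−vt)²/(4Dt) = (5.84)²/(4 × 0.284 × 14.5) = 2.071; exp(−2.071) = 0.1261.
C = 0.003325 × 0.1261 = 0.000419 kg/m³.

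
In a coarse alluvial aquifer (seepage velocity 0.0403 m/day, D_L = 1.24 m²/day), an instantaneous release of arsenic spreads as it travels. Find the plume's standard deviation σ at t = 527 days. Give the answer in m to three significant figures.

Dispersive spreading gives a Gaussian with σ² = 2Dt; advection only shifts the center.
σ = √(2 × 1.24 × 527) = 36.2 m.

36.2 m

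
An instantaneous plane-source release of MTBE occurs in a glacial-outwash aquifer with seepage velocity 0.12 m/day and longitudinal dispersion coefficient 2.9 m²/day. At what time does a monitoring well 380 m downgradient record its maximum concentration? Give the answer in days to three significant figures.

For the 1D instantaneous-source solution, setting ∂C/∂t = 0 at fixed x gives v²t² + 2Dt − x² = 0, so t = (√(D² + v²x²) − D)/v².
√(D² + v²x²) = √(2.9² + 0.12² × 380²) = 45.69; v² = 0.0144.
t = (45.69 − 2.9)/0.0144 = 2970 days (vs. the pure-advection estimate x/v = 3170 d).

2970 days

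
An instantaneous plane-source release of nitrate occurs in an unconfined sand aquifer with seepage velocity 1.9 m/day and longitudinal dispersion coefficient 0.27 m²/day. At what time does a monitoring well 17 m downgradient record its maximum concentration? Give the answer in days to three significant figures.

For the 1D instantaneous-source solution, setting ∂C/∂t = 0 at fixed x gives v²t² + 2Dt − x² = 0, so t = (√(D² + v²x²) − D)/v².
√(D² + v²x²) = √(0.27² + 1.9² × 17²) = 32.30; v² = 3.61.
t = (32.30 − 0.27)/3.61 = 8.87 days (vs. the pure-advection estimate x/v = 8.95 d).

8.87 days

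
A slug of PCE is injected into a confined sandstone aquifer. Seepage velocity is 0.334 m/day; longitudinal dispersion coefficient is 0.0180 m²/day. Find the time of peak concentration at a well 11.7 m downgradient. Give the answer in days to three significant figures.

For the 1D instantaneous-source solution, setting ∂C/∂t = 0 at fixed x gives v²t² + 2Dt − x² = 0, so t = (√(D² + v²x²) − D)/v².
√(D² + v²x²) = √(0.0180² + 0.334² × 11.7²) = 3.908; v² = 0.111556.
t = (3.908 − 0.0180)/0.111556 = 34.9 days (vs. the pure-advection estimate x/v = 35.0 d).

34.9 days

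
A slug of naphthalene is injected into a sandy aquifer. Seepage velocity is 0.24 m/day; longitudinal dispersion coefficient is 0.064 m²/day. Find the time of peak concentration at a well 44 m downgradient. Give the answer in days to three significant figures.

For the 1D instantaneous-source solution, setting ∂C/∂t = 0 at fixed x gives v²t² + 2Dt − x² = 0, so t = (√(D² + v²x²) − D)/v².
√(D² + v²x²) = √(0.064² + 0.24² × 44²) = 10.56; v² = 0.0576.
t = (10.56 − 0.064)/0.0576 = 182 days (vs. the pure-advection estimate x/v = 183 d).

182 days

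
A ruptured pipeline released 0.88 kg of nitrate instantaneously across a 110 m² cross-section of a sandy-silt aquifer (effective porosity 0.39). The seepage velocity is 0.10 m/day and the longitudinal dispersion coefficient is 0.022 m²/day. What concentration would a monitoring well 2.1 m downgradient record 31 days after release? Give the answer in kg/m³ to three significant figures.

For an instantaneous plane source, C(x,t) = M/(n_e·A·√(4πDt)) · exp(−(x−vt)²/(4Dt)), with n_e·A the pore (flow) area.
Plume center vt = 0.10 × 31 = 3.1 m, so the well at 2.1 m is 1 m upgradient of the peak.
√(4πDt) = 2.928 m, giving peak height M/(n_e·A·√(4πDt)) = 0.88/(0.39 × 110 × 2.928) = 0.007006 kg/m³.
(x−vt)²/(4Dt) = (-1)²/(4 × 0.022 × 31) = 0.3666; exp(−0.3666) = 0.6931.
C = 0.007006 × 0.6931 = 0.00486 kg/m³.

0.00486 kg/m³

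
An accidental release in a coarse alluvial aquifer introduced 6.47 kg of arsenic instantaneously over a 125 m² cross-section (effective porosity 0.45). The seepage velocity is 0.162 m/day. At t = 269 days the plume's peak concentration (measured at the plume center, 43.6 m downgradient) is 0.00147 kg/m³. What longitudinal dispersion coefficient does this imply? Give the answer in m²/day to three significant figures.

1.81 m²/day

At the plume center C_max = M/(n_e·A·√(4πDt)), so D = M²/(4πt·(n_e·A·C_max)²).
n_e·A·C_max = 0.45 × 125 × 0.00147 = 0.08269 kg/m.
D = 6.47²/(4π × 269 × 0.08269²) = 1.81 m²/day.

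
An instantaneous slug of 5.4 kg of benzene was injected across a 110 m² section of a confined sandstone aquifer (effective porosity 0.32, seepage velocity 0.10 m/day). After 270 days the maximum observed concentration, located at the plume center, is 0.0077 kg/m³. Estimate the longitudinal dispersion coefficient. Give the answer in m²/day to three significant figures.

0.117 m²/day

At the plume center C_max = M/(n_e·A·√(4πDt)), so D = M²/(4πt·(n_e·A·C_max)²).
n_e·A·C_max = 0.32 × 110 × 0.0077 = 0.2710 kg/m.
D = 5.4²/(4π × 270 × 0.2710²) = 0.117 m²/day.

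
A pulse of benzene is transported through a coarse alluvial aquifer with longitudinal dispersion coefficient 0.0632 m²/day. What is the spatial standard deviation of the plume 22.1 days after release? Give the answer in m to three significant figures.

1.67 m

Dispersive spreading gives a Gaussian with σ² = 2Dt; advection only shifts the center.
σ = √(2 × 0.0632 × 22.1) = 1.67 m.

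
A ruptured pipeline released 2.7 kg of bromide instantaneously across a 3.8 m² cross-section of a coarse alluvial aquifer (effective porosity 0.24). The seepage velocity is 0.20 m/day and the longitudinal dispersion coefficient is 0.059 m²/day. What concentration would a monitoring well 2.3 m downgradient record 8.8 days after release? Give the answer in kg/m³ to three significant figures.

For an instantaneous plane source, C(x,t) = M/(n_e·A·√(4πDt)) · exp(−(x−vt)²/(4Dt)), with n_e·A the pore (flow) area.
Plume center vt = 0.20 × 8.8 = 1.76 m, so the well at 2.3 m is 0.54 m downgradient of the peak.
√(4πDt) = 2.554 m, giving peak height M/(n_e·A·√(4πDt)) = 2.7/(0.24 × 3.8 × 2.554) = 1.159 kg/m³.
(x−vt)²/(4Dt) = (0.54)²/(4 × 0.059 × 8.8) = 0.1404; exp(−0.1404) = 0.8690.
C = 1.159 × 0.8690 = 1.01 kg/m³.

1.01 kg/m³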